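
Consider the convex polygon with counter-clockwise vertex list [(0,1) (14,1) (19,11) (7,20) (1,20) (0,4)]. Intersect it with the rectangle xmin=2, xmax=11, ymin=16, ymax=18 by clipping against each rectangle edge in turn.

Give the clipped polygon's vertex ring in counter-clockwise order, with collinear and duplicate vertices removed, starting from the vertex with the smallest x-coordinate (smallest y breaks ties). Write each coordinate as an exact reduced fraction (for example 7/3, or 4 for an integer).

1. After x ≥ 2: [(2,1) (14,1) (19,11) (7,20) (2,20)]
2. After x ≤ 11: [(2,1) (11,1) (11,17) (7,20) (2,20)]
3. After y ≥ 16: [(2,16) (11,16) (11,17) (7,20) (2,20)]
4. After y ≤ 18: [(2,18) (2,16) (11,16) (11,17) (29/3,18)]
5. Canonical ring: [(2,16) (11,16) (11,17) (29/3,18) (2,18)]

Clipped polygon: [(2,16) (11,16) (11,17) (29/3,18) (2,18)]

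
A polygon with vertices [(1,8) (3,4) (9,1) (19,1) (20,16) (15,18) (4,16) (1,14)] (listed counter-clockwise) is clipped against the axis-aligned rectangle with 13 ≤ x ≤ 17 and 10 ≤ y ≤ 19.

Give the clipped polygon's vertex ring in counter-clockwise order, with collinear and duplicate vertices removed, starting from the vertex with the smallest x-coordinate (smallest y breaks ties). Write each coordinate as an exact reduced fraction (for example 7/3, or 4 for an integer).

Clipped polygon: [(13,10) (17,10) (17,86/5) (15,18) (13,194/11)]

1. After x ≥ 13: [(13,1) (19,1) (20,16) (15,18) (13,194/11)]
2. After x ≤ 17: [(13,1) (17,1) (17,86/5) (15,18) (13,194/11)]
3. After y ≥ 10: [(13,10) (17,10) (17,86/5) (15,18) (13,194/11)]
4. After y ≤ 19: [(13,10) (17,10) (17,86/5) (15,18) (13,194/11)]
5. Canonical ring: [(13,10) (17,10) (17,86/5) (15,18) (13,194/11)]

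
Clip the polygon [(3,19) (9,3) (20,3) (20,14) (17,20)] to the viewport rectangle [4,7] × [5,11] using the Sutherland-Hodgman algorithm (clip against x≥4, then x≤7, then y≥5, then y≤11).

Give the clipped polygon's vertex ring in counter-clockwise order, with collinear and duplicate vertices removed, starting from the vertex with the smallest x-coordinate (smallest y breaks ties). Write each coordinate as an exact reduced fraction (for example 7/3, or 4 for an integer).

1. After x ≥ 4: [(4,267/14) (4,49/3) (9,3) (20,3) (20,14) (17,20)]
2. After x ≤ 7: [(7,135/7) (4,267/14) (4,49/3) (7,25/3)]
3. After y ≥ 5: [(7,135/7) (4,267/14) (4,49/3) (7,25/3)]
4. After y ≤ 11: [(7,11) (6,11) (7,25/3)]
5. Canonical ring: [(6,11) (7,25/3) (7,11)]

Clipped polygon: [(6,11) (7,25/3) (7,11)]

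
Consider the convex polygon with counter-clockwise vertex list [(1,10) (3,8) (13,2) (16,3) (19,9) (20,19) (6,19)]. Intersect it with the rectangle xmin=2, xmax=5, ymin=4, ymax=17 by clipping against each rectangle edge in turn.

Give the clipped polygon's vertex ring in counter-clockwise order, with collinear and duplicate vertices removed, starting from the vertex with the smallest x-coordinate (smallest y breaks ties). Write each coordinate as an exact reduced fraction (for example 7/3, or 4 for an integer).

1. After x ≥ 2: [(2,59/5) (2,9) (3,8) (13,2) (16,3) (19,9) (20,19) (6,19)]
2. After x ≤ 5: [(5,86/5) (2,59/5) (2,9) (3,8) (5,34/5)]
3. After y ≥ 4: [(5,86/5) (2,59/5) (2,9) (3,8) (5,34/5)]
4. After y ≤ 17: [(5,17) (44/9,17) (2,59/5) (2,9) (3,8) (5,34/5)]
5. Canonical ring: [(2,9) (3,8) (5,34/5) (5,17) (44/9,17) (2,59/5)]

Clipped polygon: [(2,9) (3,8) (5,34/5) (5,17) (44/9,17) (2,59/5)]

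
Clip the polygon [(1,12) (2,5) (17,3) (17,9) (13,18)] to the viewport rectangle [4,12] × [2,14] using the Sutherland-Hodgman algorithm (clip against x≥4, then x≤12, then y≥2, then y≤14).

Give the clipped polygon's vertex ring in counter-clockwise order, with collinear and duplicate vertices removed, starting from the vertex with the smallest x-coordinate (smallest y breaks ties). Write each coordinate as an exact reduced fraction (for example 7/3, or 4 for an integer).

1. After x ≥ 4: [(4,27/2) (4,71/15) (17,3) (17,9) (13,18)]
2. After x ≤ 12: [(12,35/2) (4,27/2) (4,71/15) (12,11/3)]
3. After y ≥ 2: [(12,35/2) (4,27/2) (4,71/15) (12,11/3)]
4. After y ≤ 14: [(12,14) (5,14) (4,27/2) (4,71/15) (12,11/3)]
5. Canonical ring: [(4,71/15) (12,11/3) (12,14) (5,14) (4,27/2)]

Clipped polygon: [(4,71/15) (12,11/3) (12,14) (5,14) (4,27/2)]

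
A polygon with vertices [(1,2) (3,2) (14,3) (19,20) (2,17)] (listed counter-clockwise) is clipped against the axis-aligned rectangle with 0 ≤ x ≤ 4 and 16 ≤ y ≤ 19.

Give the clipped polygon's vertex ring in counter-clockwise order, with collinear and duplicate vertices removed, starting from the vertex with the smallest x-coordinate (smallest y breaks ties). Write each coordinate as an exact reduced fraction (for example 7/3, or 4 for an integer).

Clipped polygon: [(29/15,16) (4,16) (4,295/17) (2,17)]

1. After x ≥ 0: [(1,2) (3,2) (14,3) (19,20) (2,17)]
2. After x ≤ 4: [(1,2) (3,2) (4,23/11) (4,295/17) (2,17)]
3. After y ≥ 16: [(29/15,16) (4,16) (4,295/17) (2,17)]
4. After y ≤ 19: [(29/15,16) (4,16) (4,295/17) (2,17)]
5. Canonical ring: [(29/15,16) (4,16) (4,295/17) (2,17)]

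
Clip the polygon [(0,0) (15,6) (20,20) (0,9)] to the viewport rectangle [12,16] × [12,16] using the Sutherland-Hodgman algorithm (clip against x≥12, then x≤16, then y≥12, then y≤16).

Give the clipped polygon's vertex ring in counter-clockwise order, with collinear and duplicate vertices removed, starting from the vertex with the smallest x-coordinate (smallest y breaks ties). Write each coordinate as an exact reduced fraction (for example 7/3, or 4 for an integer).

1. After x ≥ 12: [(12,24/5) (15,6) (20,20) (12,78/5)]
2. After x ≤ 16: [(12,24/5) (15,6) (16,44/5) (16,89/5) (12,78/5)]
3. After y ≥ 12: [(12,12) (16,12) (16,89/5) (12,78/5)]
4. After y ≤ 16: [(12,12) (16,12) (16,16) (140/11,16) (12,78/5)]
5. Canonical ring: [(12,12) (16,12) (16,16) (140/11,16) (12,78/5)]

Clipped polygon: [(12,12) (16,12) (16,16) (140/11,16) (12,78/5)]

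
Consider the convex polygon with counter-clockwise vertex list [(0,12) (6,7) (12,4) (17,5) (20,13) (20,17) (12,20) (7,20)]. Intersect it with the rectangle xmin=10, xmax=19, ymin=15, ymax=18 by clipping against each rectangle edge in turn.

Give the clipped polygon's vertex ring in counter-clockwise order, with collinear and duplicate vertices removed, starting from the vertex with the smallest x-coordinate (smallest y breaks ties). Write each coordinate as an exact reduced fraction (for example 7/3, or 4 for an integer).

Clipped polygon: [(10,15) (19,15) (19,139/8) (52/3,18) (10,18)]

1. After x ≥ 10: [(10,5) (12,4) (17,5) (20,13) (20,17) (12,20) (10,20)]
2. After x ≤ 19: [(10,5) (12,4) (17,5) (19,31/3) (19,139/8) (12,20) (10,20)]
3. After y ≥ 15: [(10,15) (19,15) (19,139/8) (12,20) (10,20)]
4. After y ≤ 18: [(10,18) (10,15) (19,15) (19,139/8) (52/3,18)]
5. Canonical ring: [(10,15) (19,15) (19,139/8) (52/3,18) (10,18)]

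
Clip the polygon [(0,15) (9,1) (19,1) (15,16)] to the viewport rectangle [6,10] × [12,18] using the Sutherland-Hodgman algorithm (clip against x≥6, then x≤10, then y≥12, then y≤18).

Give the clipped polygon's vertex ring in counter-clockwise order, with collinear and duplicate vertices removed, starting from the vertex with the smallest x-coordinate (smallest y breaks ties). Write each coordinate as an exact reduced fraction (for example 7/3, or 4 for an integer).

1. After x ≥ 6: [(6,77/5) (6,17/3) (9,1) (19,1) (15,16)]
2. After x ≤ 10: [(10,47/3) (6,77/5) (6,17/3) (9,1) (10,1)]
3. After y ≥ 12: [(10,12) (10,47/3) (6,77/5) (6,12)]
4. After y ≤ 18: [(10,12) (10,47/3) (6,77/5) (6,12)]
5. Canonical ring: [(6,12) (10,12) (10,47/3) (6,77/5)]

Clipped polygon: [(6,12) (10,12) (10,47/3) (6,77/5)]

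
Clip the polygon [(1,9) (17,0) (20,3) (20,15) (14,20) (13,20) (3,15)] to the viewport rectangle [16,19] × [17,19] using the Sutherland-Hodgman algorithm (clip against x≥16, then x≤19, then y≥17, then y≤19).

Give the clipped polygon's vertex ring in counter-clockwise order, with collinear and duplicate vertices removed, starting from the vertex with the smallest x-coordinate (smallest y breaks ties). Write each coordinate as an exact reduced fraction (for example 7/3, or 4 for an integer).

1. After x ≥ 16: [(16,9/16) (17,0) (20,3) (20,15) (16,55/3)]
2. After x ≤ 19: [(16,9/16) (17,0) (19,2) (19,95/6) (16,55/3)]
3. After y ≥ 17: [(16,17) (88/5,17) (16,55/3)]
4. After y ≤ 19: [(16,17) (88/5,17) (16,55/3)]
5. Canonical ring: [(16,17) (88/5,17) (16,55/3)]

Clipped polygon: [(16,17) (88/5,17) (16,55/3)]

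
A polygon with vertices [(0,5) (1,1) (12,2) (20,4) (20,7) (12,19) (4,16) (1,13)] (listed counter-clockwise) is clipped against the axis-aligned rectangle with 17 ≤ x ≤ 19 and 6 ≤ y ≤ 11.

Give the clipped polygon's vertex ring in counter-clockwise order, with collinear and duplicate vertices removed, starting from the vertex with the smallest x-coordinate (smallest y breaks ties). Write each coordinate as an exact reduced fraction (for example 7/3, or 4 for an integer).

1. After x ≥ 17: [(17,13/4) (20,4) (20,7) (17,23/2)]
2. After x ≤ 19: [(17,13/4) (19,15/4) (19,17/2) (17,23/2)]
3. After y ≥ 6: [(17,6) (19,6) (19,17/2) (17,23/2)]
4. After y ≤ 11: [(17,11) (17,6) (19,6) (19,17/2) (52/3,11)]
5. Canonical ring: [(17,6) (19,6) (19,17/2) (52/3,11) (17,11)]

Clipped polygon: [(17,6) (19,6) (19,17/2) (52/3,11) (17,11)]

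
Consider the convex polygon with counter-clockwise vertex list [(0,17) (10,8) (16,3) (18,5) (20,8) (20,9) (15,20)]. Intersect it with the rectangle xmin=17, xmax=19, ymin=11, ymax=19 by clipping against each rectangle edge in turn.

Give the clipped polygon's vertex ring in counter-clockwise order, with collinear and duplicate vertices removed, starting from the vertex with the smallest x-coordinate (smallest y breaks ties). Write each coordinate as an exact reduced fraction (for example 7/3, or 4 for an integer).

Clipped polygon: [(17,11) (19,11) (19,56/5) (17,78/5)]

1. After x ≥ 17: [(17,4) (18,5) (20,8) (20,9) (17,78/5)]
2. After x ≤ 19: [(17,4) (18,5) (19,13/2) (19,56/5) (17,78/5)]
3. After y ≥ 11: [(17,11) (19,11) (19,56/5) (17,78/5)]
4. After y ≤ 19: [(17,11) (19,11) (19,56/5) (17,78/5)]
5. Canonical ring: [(17,11) (19,11) (19,56/5) (17,78/5)]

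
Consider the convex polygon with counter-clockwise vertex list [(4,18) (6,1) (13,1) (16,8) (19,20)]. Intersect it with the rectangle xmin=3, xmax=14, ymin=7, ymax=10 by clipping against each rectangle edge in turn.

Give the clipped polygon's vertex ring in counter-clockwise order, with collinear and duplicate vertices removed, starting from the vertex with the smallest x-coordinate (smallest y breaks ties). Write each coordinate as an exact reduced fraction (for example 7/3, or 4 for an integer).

1. After x ≥ 3: [(4,18) (6,1) (13,1) (16,8) (19,20)]
2. After x ≤ 14: [(14,58/3) (4,18) (6,1) (13,1) (14,10/3)]
3. After y ≥ 7: [(14,7) (14,58/3) (4,18) (90/17,7)]
4. After y ≤ 10: [(14,7) (14,10) (84/17,10) (90/17,7)]
5. Canonical ring: [(84/17,10) (90/17,7) (14,7) (14,10)]

Clipped polygon: [(84/17,10) (90/17,7) (14,7) (14,10)]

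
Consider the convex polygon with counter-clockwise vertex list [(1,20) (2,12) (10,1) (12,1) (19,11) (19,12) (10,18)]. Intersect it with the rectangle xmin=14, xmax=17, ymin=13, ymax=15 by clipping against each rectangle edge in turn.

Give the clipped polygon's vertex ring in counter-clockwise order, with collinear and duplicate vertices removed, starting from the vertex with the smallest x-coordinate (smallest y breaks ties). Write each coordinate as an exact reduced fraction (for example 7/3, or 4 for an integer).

1. After x ≥ 14: [(14,27/7) (19,11) (19,12) (14,46/3)]
2. After x ≤ 17: [(14,27/7) (17,57/7) (17,40/3) (14,46/3)]
3. After y ≥ 13: [(14,13) (17,13) (17,40/3) (14,46/3)]
4. After y ≤ 15: [(14,15) (14,13) (17,13) (17,40/3) (29/2,15)]
5. Canonical ring: [(14,13) (17,13) (17,40/3) (29/2,15) (14,15)]

Clipped polygon: [(14,13) (17,13) (17,40/3) (29/2,15) (14,15)]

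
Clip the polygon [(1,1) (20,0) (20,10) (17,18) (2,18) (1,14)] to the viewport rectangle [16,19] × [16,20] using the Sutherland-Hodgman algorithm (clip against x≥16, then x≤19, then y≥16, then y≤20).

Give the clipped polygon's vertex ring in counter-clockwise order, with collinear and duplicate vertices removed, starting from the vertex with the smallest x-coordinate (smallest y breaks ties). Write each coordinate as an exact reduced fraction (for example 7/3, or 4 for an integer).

1. After x ≥ 16: [(16,4/19) (20,0) (20,10) (17,18) (16,18)]
2. After x ≤ 19: [(16,4/19) (19,1/19) (19,38/3) (17,18) (16,18)]
3. After y ≥ 16: [(16,16) (71/4,16) (17,18) (16,18)]
4. After y ≤ 20: [(16,16) (71/4,16) (17,18) (16,18)]
5. Canonical ring: [(16,16) (71/4,16) (17,18) (16,18)]

Clipped polygon: [(16,16) (71/4,16) (17,18) (16,18)]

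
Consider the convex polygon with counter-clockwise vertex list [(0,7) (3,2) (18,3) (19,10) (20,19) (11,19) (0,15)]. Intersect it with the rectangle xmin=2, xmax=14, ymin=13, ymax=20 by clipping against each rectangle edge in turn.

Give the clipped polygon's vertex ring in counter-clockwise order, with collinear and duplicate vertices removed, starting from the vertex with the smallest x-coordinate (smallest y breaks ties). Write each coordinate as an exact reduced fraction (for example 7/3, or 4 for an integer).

Clipped polygon: [(2,13) (14,13) (14,19) (11,19) (2,173/11)]

1. After x ≥ 2: [(2,11/3) (3,2) (18,3) (19,10) (20,19) (11,19) (2,173/11)]
2. After x ≤ 14: [(2,11/3) (3,2) (14,41/15) (14,19) (11,19) (2,173/11)]
3. After y ≥ 13: [(2,13) (14,13) (14,19) (11,19) (2,173/11)]
4. After y ≤ 20: [(2,13) (14,13) (14,19) (11,19) (2,173/11)]
5. Canonical ring: [(2,13) (14,13) (14,19) (11,19) (2,173/11)]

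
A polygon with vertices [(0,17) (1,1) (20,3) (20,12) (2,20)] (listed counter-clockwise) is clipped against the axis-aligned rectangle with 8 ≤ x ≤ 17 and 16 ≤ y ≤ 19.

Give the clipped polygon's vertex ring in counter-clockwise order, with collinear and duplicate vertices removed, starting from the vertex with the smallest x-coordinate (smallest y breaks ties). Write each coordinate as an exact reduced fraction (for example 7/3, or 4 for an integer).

Clipped polygon: [(8,16) (11,16) (8,52/3)]

1. After x ≥ 8: [(8,33/19) (20,3) (20,12) (8,52/3)]
2. After x ≤ 17: [(8,33/19) (17,51/19) (17,40/3) (8,52/3)]
3. After y ≥ 16: [(8,16) (11,16) (8,52/3)]
4. After y ≤ 19: [(8,16) (11,16) (8,52/3)]
5. Canonical ring: [(8,16) (11,16) (8,52/3)]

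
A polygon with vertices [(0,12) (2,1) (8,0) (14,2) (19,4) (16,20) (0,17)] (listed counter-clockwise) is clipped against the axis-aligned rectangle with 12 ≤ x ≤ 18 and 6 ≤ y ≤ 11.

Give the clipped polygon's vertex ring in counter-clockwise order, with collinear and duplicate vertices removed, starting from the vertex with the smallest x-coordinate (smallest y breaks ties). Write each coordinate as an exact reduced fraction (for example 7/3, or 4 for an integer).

Clipped polygon: [(12,6) (18,6) (18,28/3) (283/16,11) (12,11)]

1. After x ≥ 12: [(12,4/3) (14,2) (19,4) (16,20) (12,77/4)]
2. After x ≤ 18: [(12,4/3) (14,2) (18,18/5) (18,28/3) (16,20) (12,77/4)]
3. After y ≥ 6: [(12,6) (18,6) (18,28/3) (16,20) (12,77/4)]
4. After y ≤ 11: [(12,11) (12,6) (18,6) (18,28/3) (283/16,11)]
5. Canonical ring: [(12,6) (18,6) (18,28/3) (283/16,11) (12,11)]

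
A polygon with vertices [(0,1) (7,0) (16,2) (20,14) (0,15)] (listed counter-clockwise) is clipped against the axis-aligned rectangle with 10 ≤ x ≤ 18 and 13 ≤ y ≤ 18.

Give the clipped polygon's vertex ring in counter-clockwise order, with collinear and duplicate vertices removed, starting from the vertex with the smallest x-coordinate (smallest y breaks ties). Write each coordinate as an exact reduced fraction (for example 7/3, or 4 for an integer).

Clipped polygon: [(10,13) (18,13) (18,141/10) (10,29/2)]

1. After x ≥ 10: [(10,2/3) (16,2) (20,14) (10,29/2)]
2. After x ≤ 18: [(10,2/3) (16,2) (18,8) (18,141/10) (10,29/2)]
3. After y ≥ 13: [(10,13) (18,13) (18,141/10) (10,29/2)]
4. After y ≤ 18: [(10,13) (18,13) (18,141/10) (10,29/2)]
5. Canonical ring: [(10,13) (18,13) (18,141/10) (10,29/2)]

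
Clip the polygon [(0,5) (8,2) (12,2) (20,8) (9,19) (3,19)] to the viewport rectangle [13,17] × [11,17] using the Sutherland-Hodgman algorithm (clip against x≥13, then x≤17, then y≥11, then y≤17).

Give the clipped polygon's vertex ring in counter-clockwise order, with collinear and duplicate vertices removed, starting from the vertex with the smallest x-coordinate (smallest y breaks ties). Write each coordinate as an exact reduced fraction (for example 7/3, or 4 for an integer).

1. After x ≥ 13: [(13,11/4) (20,8) (13,15)]
2. After x ≤ 17: [(13,11/4) (17,23/4) (17,11) (13,15)]
3. After y ≥ 11: [(13,11) (17,11) (17,11) (13,15)]
4. After y ≤ 17: [(13,11) (17,11) (17,11) (13,15)]
5. Canonical ring: [(13,11) (17,11) (13,15)]

Clipped polygon: [(13,11) (17,11) (13,15)]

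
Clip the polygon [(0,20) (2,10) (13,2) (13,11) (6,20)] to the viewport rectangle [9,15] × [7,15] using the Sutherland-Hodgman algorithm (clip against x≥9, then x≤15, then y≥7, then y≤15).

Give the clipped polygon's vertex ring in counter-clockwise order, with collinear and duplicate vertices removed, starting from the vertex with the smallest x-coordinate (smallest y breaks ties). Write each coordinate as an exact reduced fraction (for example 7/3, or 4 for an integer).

1. After x ≥ 9: [(9,54/11) (13,2) (13,11) (9,113/7)]
2. After x ≤ 15: [(9,54/11) (13,2) (13,11) (9,113/7)]
3. After y ≥ 7: [(9,7) (13,7) (13,11) (9,113/7)]
4. After y ≤ 15: [(9,15) (9,7) (13,7) (13,11) (89/9,15)]
5. Canonical ring: [(9,7) (13,7) (13,11) (89/9,15) (9,15)]

Clipped polygon: [(9,7) (13,7) (13,11) (89/9,15) (9,15)]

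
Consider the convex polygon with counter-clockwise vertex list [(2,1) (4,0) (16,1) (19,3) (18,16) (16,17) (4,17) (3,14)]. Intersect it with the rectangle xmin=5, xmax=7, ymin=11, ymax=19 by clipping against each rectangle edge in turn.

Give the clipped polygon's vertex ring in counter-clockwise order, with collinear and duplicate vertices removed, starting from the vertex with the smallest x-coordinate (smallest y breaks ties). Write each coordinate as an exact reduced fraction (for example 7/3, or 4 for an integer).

Clipped polygon: [(5,11) (7,11) (7,17) (5,17)]

1. After x ≥ 5: [(5,1/12) (16,1) (19,3) (18,16) (16,17) (5,17)]
2. After x ≤ 7: [(5,1/12) (7,1/4) (7,17) (5,17)]
3. After y ≥ 11: [(5,11) (7,11) (7,17) (5,17)]
4. After y ≤ 19: [(5,11) (7,11) (7,17) (5,17)]
5. Canonical ring: [(5,11) (7,11) (7,17) (5,17)]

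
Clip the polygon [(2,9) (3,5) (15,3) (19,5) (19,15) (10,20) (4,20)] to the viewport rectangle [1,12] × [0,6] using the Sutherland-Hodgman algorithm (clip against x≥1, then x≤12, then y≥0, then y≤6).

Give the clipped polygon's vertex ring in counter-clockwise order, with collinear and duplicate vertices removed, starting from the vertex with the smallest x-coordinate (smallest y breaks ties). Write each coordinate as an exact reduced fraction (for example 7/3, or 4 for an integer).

Clipped polygon: [(11/4,6) (3,5) (12,7/2) (12,6)]

1. After x ≥ 1: [(2,9) (3,5) (15,3) (19,5) (19,15) (10,20) (4,20)]
2. After x ≤ 12: [(2,9) (3,5) (12,7/2) (12,170/9) (10,20) (4,20)]
3. After y ≥ 0: [(2,9) (3,5) (12,7/2) (12,170/9) (10,20) (4,20)]
4. After y ≤ 6: [(11/4,6) (3,5) (12,7/2) (12,6)]
5. Canonical ring: [(11/4,6) (3,5) (12,7/2) (12,6)]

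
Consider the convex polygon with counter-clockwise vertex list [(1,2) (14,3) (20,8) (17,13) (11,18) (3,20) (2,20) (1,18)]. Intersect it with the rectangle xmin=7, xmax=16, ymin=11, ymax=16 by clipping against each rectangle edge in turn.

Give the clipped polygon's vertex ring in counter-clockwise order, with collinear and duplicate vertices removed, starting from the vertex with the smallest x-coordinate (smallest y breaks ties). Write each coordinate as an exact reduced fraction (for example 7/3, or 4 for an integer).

1. After x ≥ 7: [(7,32/13) (14,3) (20,8) (17,13) (11,18) (7,19)]
2. After x ≤ 16: [(7,32/13) (14,3) (16,14/3) (16,83/6) (11,18) (7,19)]
3. After y ≥ 11: [(7,11) (16,11) (16,83/6) (11,18) (7,19)]
4. After y ≤ 16: [(7,16) (7,11) (16,11) (16,83/6) (67/5,16)]
5. Canonical ring: [(7,11) (16,11) (16,83/6) (67/5,16) (7,16)]

Clipped polygon: [(7,11) (16,11) (16,83/6) (67/5,16) (7,16)]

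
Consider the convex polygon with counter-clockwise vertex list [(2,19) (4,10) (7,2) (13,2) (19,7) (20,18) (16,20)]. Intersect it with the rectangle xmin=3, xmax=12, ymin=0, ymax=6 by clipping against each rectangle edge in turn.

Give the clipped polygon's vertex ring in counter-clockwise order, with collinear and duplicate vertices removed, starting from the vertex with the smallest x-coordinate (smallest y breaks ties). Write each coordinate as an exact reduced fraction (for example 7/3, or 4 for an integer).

1. After x ≥ 3: [(3,267/14) (3,29/2) (4,10) (7,2) (13,2) (19,7) (20,18) (16,20)]
2. After x ≤ 12: [(12,138/7) (3,267/14) (3,29/2) (4,10) (7,2) (12,2)]
3. After y ≥ 0: [(12,138/7) (3,267/14) (3,29/2) (4,10) (7,2) (12,2)]
4. After y ≤ 6: [(12,6) (11/2,6) (7,2) (12,2)]
5. Canonical ring: [(11/2,6) (7,2) (12,2) (12,6)]

Clipped polygon: [(11/2,6) (7,2) (12,2) (12,6)]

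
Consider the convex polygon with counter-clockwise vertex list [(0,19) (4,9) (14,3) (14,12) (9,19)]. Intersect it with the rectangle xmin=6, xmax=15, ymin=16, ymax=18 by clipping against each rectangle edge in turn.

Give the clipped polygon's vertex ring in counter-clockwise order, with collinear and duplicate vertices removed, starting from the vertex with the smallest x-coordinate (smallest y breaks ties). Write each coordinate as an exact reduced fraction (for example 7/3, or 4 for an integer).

Clipped polygon: [(6,16) (78/7,16) (68/7,18) (6,18)]

1. After x ≥ 6: [(6,19) (6,39/5) (14,3) (14,12) (9,19)]
2. After x ≤ 15: [(6,19) (6,39/5) (14,3) (14,12) (9,19)]
3. After y ≥ 16: [(6,19) (6,16) (78/7,16) (9,19)]
4. After y ≤ 18: [(6,18) (6,16) (78/7,16) (68/7,18)]
5. Canonical ring: [(6,16) (78/7,16) (68/7,18) (6,18)]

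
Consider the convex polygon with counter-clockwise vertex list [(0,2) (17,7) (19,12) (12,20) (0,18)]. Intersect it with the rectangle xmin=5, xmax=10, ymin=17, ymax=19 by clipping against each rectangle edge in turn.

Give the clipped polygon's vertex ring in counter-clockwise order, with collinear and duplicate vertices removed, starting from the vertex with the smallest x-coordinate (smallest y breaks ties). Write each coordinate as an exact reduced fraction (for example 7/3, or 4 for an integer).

Clipped polygon: [(5,17) (10,17) (10,19) (6,19) (5,113/6)]

1. After x ≥ 5: [(5,59/17) (17,7) (19,12) (12,20) (5,113/6)]
2. After x ≤ 10: [(5,59/17) (10,84/17) (10,59/3) (5,113/6)]
3. After y ≥ 17: [(5,17) (10,17) (10,59/3) (5,113/6)]
4. After y ≤ 19: [(5,17) (10,17) (10,19) (6,19) (5,113/6)]
5. Canonical ring: [(5,17) (10,17) (10,19) (6,19) (5,113/6)]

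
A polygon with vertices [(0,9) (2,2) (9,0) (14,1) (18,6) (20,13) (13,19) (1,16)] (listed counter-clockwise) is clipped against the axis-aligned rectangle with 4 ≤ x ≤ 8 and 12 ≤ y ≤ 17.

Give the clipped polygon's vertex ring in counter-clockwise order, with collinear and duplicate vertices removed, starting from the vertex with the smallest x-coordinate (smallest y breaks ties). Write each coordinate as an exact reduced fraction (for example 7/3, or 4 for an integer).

Clipped polygon: [(4,12) (8,12) (8,17) (5,17) (4,67/4)]

1. After x ≥ 4: [(4,10/7) (9,0) (14,1) (18,6) (20,13) (13,19) (4,67/4)]
2. After x ≤ 8: [(4,10/7) (8,2/7) (8,71/4) (4,67/4)]
3. After y ≥ 12: [(4,12) (8,12) (8,71/4) (4,67/4)]
4. After y ≤ 17: [(4,12) (8,12) (8,17) (5,17) (4,67/4)]
5. Canonical ring: [(4,12) (8,12) (8,17) (5,17) (4,67/4)]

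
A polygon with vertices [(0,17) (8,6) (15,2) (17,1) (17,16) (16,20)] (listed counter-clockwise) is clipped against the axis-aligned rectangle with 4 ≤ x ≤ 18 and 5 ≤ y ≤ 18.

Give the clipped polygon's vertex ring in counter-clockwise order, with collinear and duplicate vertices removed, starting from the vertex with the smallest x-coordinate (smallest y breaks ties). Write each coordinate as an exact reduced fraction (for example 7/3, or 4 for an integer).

Clipped polygon: [(4,23/2) (8,6) (39/4,5) (17,5) (17,16) (33/2,18) (16/3,18) (4,71/4)]

1. After x ≥ 4: [(4,71/4) (4,23/2) (8,6) (15,2) (17,1) (17,16) (16,20)]
2. After x ≤ 18: [(4,71/4) (4,23/2) (8,6) (15,2) (17,1) (17,16) (16,20)]
3. After y ≥ 5: [(4,71/4) (4,23/2) (8,6) (39/4,5) (17,5) (17,16) (16,20)]
4. After y ≤ 18: [(16/3,18) (4,71/4) (4,23/2) (8,6) (39/4,5) (17,5) (17,16) (33/2,18)]
5. Canonical ring: [(4,23/2) (8,6) (39/4,5) (17,5) (17,16) (33/2,18) (16/3,18) (4,71/4)]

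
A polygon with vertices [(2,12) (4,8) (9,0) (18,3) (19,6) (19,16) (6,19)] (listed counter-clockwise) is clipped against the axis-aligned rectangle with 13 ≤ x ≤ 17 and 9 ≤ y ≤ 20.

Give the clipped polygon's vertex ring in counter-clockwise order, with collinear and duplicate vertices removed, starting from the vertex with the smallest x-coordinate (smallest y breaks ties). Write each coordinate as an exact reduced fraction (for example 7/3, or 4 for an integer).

1. After x ≥ 13: [(13,4/3) (18,3) (19,6) (19,16) (13,226/13)]
2. After x ≤ 17: [(13,4/3) (17,8/3) (17,214/13) (13,226/13)]
3. After y ≥ 9: [(13,9) (17,9) (17,214/13) (13,226/13)]
4. After y ≤ 20: [(13,9) (17,9) (17,214/13) (13,226/13)]
5. Canonical ring: [(13,9) (17,9) (17,214/13) (13,226/13)]

Clipped polygon: [(13,9) (17,9) (17,214/13) (13,226/13)]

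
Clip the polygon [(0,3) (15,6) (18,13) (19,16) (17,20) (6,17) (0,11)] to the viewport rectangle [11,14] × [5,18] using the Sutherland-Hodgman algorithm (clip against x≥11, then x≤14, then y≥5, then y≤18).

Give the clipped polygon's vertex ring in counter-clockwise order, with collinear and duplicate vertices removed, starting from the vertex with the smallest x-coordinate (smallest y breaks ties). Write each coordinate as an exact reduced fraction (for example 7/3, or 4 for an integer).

Clipped polygon: [(11,26/5) (14,29/5) (14,18) (11,18)]

1. After x ≥ 11: [(11,26/5) (15,6) (18,13) (19,16) (17,20) (11,202/11)]
2. After x ≤ 14: [(11,26/5) (14,29/5) (14,211/11) (11,202/11)]
3. After y ≥ 5: [(11,26/5) (14,29/5) (14,211/11) (11,202/11)]
4. After y ≤ 18: [(11,18) (11,26/5) (14,29/5) (14,18)]
5. Canonical ring: [(11,26/5) (14,29/5) (14,18) (11,18)]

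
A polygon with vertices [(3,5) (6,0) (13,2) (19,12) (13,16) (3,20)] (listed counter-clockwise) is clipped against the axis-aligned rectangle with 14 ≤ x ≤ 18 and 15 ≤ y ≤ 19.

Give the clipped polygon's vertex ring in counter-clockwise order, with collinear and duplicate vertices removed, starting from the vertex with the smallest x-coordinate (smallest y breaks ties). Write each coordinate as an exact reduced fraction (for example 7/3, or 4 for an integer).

1. After x ≥ 14: [(14,11/3) (19,12) (14,46/3)]
2. After x ≤ 18: [(14,11/3) (18,31/3) (18,38/3) (14,46/3)]
3. After y ≥ 15: [(14,15) (29/2,15) (14,46/3)]
4. After y ≤ 19: [(14,15) (29/2,15) (14,46/3)]
5. Canonical ring: [(14,15) (29/2,15) (14,46/3)]

Clipped polygon: [(14,15) (29/2,15) (14,46/3)]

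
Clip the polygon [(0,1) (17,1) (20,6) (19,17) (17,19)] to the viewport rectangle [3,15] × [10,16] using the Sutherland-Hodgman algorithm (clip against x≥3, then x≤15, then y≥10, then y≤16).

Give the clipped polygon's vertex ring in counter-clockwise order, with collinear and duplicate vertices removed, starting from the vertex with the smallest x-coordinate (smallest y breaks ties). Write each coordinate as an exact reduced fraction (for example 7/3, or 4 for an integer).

Clipped polygon: [(17/2,10) (15,10) (15,16) (85/6,16)]

1. After x ≥ 3: [(3,71/17) (3,1) (17,1) (20,6) (19,17) (17,19)]
2. After x ≤ 15: [(15,287/17) (3,71/17) (3,1) (15,1)]
3. After y ≥ 10: [(15,10) (15,287/17) (17/2,10)]
4. After y ≤ 16: [(15,10) (15,16) (85/6,16) (17/2,10)]
5. Canonical ring: [(17/2,10) (15,10) (15,16) (85/6,16)]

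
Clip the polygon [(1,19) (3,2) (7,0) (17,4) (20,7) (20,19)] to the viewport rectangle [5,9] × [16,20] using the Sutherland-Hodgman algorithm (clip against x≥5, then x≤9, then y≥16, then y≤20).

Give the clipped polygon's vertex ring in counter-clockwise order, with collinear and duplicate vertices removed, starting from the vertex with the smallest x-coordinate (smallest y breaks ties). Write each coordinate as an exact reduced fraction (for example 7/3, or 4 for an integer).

Clipped polygon: [(5,16) (9,16) (9,19) (5,19)]

1. After x ≥ 5: [(5,19) (5,1) (7,0) (17,4) (20,7) (20,19)]
2. After x ≤ 9: [(9,19) (5,19) (5,1) (7,0) (9,4/5)]
3. After y ≥ 16: [(9,16) (9,19) (5,19) (5,16)]
4. After y ≤ 20: [(9,16) (9,19) (5,19) (5,16)]
5. Canonical ring: [(5,16) (9,16) (9,19) (5,19)]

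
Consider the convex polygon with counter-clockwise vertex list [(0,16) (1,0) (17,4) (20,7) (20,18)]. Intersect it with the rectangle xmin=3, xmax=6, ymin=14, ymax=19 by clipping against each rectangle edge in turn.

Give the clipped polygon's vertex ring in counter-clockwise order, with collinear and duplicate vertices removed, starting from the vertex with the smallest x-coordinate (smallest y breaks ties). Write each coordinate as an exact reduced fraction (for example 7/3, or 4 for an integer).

1. After x ≥ 3: [(3,163/10) (3,1/2) (17,4) (20,7) (20,18)]
2. After x ≤ 6: [(6,83/5) (3,163/10) (3,1/2) (6,5/4)]
3. After y ≥ 14: [(6,14) (6,83/5) (3,163/10) (3,14)]
4. After y ≤ 19: [(6,14) (6,83/5) (3,163/10) (3,14)]
5. Canonical ring: [(3,14) (6,14) (6,83/5) (3,163/10)]

Clipped polygon: [(3,14) (6,14) (6,83/5) (3,163/10)]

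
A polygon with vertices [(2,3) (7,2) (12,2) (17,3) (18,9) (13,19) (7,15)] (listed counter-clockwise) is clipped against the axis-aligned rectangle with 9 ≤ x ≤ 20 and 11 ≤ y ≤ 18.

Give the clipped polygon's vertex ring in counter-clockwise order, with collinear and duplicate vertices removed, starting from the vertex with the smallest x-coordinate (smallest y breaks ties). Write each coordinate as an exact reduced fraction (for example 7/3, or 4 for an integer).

1. After x ≥ 9: [(9,2) (12,2) (17,3) (18,9) (13,19) (9,49/3)]
2. After x ≤ 20: [(9,2) (12,2) (17,3) (18,9) (13,19) (9,49/3)]
3. After y ≥ 11: [(9,11) (17,11) (13,19) (9,49/3)]
4. After y ≤ 18: [(9,11) (17,11) (27/2,18) (23/2,18) (9,49/3)]
5. Canonical ring: [(9,11) (17,11) (27/2,18) (23/2,18) (9,49/3)]

Clipped polygon: [(9,11) (17,11) (27/2,18) (23/2,18) (9,49/3)]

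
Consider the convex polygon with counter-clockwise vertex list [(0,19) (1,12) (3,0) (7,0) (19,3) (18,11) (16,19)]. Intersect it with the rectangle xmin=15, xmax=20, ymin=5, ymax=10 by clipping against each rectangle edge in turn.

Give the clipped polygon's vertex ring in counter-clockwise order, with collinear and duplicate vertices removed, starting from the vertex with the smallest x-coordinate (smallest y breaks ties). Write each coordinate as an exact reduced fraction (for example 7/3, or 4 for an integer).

1. After x ≥ 15: [(15,19) (15,2) (19,3) (18,11) (16,19)]
2. After x ≤ 20: [(15,19) (15,2) (19,3) (18,11) (16,19)]
3. After y ≥ 5: [(15,19) (15,5) (75/4,5) (18,11) (16,19)]
4. After y ≤ 10: [(15,10) (15,5) (75/4,5) (145/8,10)]
5. Canonical ring: [(15,5) (75/4,5) (145/8,10) (15,10)]

Clipped polygon: [(15,5) (75/4,5) (145/8,10) (15,10)]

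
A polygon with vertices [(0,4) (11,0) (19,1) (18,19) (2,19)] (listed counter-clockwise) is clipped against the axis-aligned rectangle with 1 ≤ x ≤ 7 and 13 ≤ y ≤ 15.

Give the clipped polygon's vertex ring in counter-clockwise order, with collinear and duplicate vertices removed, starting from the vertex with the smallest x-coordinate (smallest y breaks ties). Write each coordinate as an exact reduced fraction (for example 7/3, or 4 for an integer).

Clipped polygon: [(6/5,13) (7,13) (7,15) (22/15,15)]

1. After x ≥ 1: [(1,23/2) (1,40/11) (11,0) (19,1) (18,19) (2,19)]
2. After x ≤ 7: [(1,23/2) (1,40/11) (7,16/11) (7,19) (2,19)]
3. After y ≥ 13: [(6/5,13) (7,13) (7,19) (2,19)]
4. After y ≤ 15: [(22/15,15) (6/5,13) (7,13) (7,15)]
5. Canonical ring: [(6/5,13) (7,13) (7,15) (22/15,15)]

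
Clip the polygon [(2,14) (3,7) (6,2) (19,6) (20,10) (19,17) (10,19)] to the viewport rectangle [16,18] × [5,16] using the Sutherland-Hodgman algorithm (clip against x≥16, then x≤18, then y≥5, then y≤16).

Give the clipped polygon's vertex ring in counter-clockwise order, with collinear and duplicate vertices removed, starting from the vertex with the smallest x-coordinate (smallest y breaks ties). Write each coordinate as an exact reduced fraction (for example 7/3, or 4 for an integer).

Clipped polygon: [(16,66/13) (18,74/13) (18,16) (16,16)]

1. After x ≥ 16: [(16,66/13) (19,6) (20,10) (19,17) (16,53/3)]
2. After x ≤ 18: [(16,66/13) (18,74/13) (18,155/9) (16,53/3)]
3. After y ≥ 5: [(16,66/13) (18,74/13) (18,155/9) (16,53/3)]
4. After y ≤ 16: [(16,16) (16,66/13) (18,74/13) (18,16)]
5. Canonical ring: [(16,66/13) (18,74/13) (18,16) (16,16)]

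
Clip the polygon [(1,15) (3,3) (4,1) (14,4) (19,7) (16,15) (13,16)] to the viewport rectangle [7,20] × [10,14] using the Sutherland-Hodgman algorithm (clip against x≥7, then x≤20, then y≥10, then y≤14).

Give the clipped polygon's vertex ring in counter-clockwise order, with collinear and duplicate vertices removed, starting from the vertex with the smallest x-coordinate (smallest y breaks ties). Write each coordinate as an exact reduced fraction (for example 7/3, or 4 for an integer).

1. After x ≥ 7: [(7,31/2) (7,19/10) (14,4) (19,7) (16,15) (13,16)]
2. After x ≤ 20: [(7,31/2) (7,19/10) (14,4) (19,7) (16,15) (13,16)]
3. After y ≥ 10: [(7,31/2) (7,10) (143/8,10) (16,15) (13,16)]
4. After y ≤ 14: [(7,14) (7,10) (143/8,10) (131/8,14)]
5. Canonical ring: [(7,10) (143/8,10) (131/8,14) (7,14)]

Clipped polygon: [(7,10) (143/8,10) (131/8,14) (7,14)]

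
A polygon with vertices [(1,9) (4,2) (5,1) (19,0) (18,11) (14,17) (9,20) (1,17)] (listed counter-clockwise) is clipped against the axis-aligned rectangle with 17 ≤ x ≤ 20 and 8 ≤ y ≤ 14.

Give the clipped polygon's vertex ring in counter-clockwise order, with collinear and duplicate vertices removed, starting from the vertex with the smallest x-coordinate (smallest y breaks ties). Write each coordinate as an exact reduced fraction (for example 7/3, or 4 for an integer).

1. After x ≥ 17: [(17,1/7) (19,0) (18,11) (17,25/2)]
2. After x ≤ 20: [(17,1/7) (19,0) (18,11) (17,25/2)]
3. After y ≥ 8: [(17,8) (201/11,8) (18,11) (17,25/2)]
4. After y ≤ 14: [(17,8) (201/11,8) (18,11) (17,25/2)]
5. Canonical ring: [(17,8) (201/11,8) (18,11) (17,25/2)]

Clipped polygon: [(17,8) (201/11,8) (18,11) (17,25/2)]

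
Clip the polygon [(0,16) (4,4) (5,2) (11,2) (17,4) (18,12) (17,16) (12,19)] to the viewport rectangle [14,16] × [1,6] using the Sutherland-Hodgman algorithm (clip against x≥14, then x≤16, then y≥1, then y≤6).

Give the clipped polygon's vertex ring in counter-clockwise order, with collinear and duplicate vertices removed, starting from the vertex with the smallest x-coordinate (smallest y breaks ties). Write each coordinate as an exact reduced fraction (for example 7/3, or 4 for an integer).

1. After x ≥ 14: [(14,3) (17,4) (18,12) (17,16) (14,89/5)]
2. After x ≤ 16: [(14,3) (16,11/3) (16,83/5) (14,89/5)]
3. After y ≥ 1: [(14,3) (16,11/3) (16,83/5) (14,89/5)]
4. After y ≤ 6: [(14,6) (14,3) (16,11/3) (16,6)]
5. Canonical ring: [(14,3) (16,11/3) (16,6) (14,6)]

Clipped polygon: [(14,3) (16,11/3) (16,6) (14,6)]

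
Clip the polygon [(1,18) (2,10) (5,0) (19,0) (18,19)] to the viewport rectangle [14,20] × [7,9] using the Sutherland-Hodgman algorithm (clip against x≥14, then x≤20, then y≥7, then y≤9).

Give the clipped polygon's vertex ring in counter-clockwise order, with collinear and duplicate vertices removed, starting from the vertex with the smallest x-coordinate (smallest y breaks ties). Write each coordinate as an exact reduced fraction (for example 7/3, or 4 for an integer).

Clipped polygon: [(14,7) (354/19,7) (352/19,9) (14,9)]

1. After x ≥ 14: [(14,319/17) (14,0) (19,0) (18,19)]
2. After x ≤ 20: [(14,319/17) (14,0) (19,0) (18,19)]
3. After y ≥ 7: [(14,319/17) (14,7) (354/19,7) (18,19)]
4. After y ≤ 9: [(14,9) (14,7) (354/19,7) (352/19,9)]
5. Canonical ring: [(14,7) (354/19,7) (352/19,9) (14,9)]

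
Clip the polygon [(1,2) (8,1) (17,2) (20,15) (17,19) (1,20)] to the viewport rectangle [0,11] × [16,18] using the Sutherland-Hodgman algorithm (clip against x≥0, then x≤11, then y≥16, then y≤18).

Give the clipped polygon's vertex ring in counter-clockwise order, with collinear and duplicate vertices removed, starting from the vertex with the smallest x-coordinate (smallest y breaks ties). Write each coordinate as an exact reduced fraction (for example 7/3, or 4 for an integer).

Clipped polygon: [(1,16) (11,16) (11,18) (1,18)]

1. After x ≥ 0: [(1,2) (8,1) (17,2) (20,15) (17,19) (1,20)]
2. After x ≤ 11: [(1,2) (8,1) (11,4/3) (11,155/8) (1,20)]
3. After y ≥ 16: [(1,16) (11,16) (11,155/8) (1,20)]
4. After y ≤ 18: [(1,18) (1,16) (11,16) (11,18)]
5. Canonical ring: [(1,16) (11,16) (11,18) (1,18)]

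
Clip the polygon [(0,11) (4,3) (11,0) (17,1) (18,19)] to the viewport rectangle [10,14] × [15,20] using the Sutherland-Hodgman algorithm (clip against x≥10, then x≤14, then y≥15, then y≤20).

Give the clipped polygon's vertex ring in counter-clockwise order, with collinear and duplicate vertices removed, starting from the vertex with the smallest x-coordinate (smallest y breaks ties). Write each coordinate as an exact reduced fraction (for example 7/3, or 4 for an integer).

Clipped polygon: [(10,15) (14,15) (14,155/9) (10,139/9)]

1. After x ≥ 10: [(10,139/9) (10,3/7) (11,0) (17,1) (18,19)]
2. After x ≤ 14: [(14,155/9) (10,139/9) (10,3/7) (11,0) (14,1/2)]
3. After y ≥ 15: [(14,15) (14,155/9) (10,139/9) (10,15)]
4. After y ≤ 20: [(14,15) (14,155/9) (10,139/9) (10,15)]
5. Canonical ring: [(10,15) (14,15) (14,155/9) (10,139/9)]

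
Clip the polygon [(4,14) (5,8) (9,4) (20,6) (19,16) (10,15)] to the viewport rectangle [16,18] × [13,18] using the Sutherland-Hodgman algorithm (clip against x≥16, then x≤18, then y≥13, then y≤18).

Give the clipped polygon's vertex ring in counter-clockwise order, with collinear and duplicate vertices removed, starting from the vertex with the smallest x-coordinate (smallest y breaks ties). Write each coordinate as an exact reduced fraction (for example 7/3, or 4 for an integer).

Clipped polygon: [(16,13) (18,13) (18,143/9) (16,47/3)]

1. After x ≥ 16: [(16,58/11) (20,6) (19,16) (16,47/3)]
2. After x ≤ 18: [(16,58/11) (18,62/11) (18,143/9) (16,47/3)]
3. After y ≥ 13: [(16,13) (18,13) (18,143/9) (16,47/3)]
4. After y ≤ 18: [(16,13) (18,13) (18,143/9) (16,47/3)]
5. Canonical ring: [(16,13) (18,13) (18,143/9) (16,47/3)]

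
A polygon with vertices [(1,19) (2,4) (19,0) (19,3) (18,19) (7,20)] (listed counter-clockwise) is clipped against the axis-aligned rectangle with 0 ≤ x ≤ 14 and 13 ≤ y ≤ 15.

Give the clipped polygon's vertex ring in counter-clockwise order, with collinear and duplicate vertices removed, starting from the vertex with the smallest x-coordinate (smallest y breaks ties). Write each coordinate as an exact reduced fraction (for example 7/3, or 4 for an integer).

1. After x ≥ 0: [(1,19) (2,4) (19,0) (19,3) (18,19) (7,20)]
2. After x ≤ 14: [(1,19) (2,4) (14,20/17) (14,213/11) (7,20)]
3. After y ≥ 13: [(1,19) (7/5,13) (14,13) (14,213/11) (7,20)]
4. After y ≤ 15: [(19/15,15) (7/5,13) (14,13) (14,15)]
5. Canonical ring: [(19/15,15) (7/5,13) (14,13) (14,15)]

Clipped polygon: [(19/15,15) (7/5,13) (14,13) (14,15)]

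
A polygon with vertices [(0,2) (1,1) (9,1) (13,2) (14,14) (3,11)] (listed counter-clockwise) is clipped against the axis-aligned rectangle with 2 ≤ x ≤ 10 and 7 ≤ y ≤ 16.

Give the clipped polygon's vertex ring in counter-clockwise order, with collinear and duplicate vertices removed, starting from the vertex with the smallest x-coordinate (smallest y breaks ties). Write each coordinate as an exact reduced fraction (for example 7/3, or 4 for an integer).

1. After x ≥ 2: [(2,8) (2,1) (9,1) (13,2) (14,14) (3,11)]
2. After x ≤ 10: [(2,8) (2,1) (9,1) (10,5/4) (10,142/11) (3,11)]
3. After y ≥ 7: [(2,8) (2,7) (10,7) (10,142/11) (3,11)]
4. After y ≤ 16: [(2,8) (2,7) (10,7) (10,142/11) (3,11)]
5. Canonical ring: [(2,7) (10,7) (10,142/11) (3,11) (2,8)]

Clipped polygon: [(2,7) (10,7) (10,142/11) (3,11) (2,8)]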